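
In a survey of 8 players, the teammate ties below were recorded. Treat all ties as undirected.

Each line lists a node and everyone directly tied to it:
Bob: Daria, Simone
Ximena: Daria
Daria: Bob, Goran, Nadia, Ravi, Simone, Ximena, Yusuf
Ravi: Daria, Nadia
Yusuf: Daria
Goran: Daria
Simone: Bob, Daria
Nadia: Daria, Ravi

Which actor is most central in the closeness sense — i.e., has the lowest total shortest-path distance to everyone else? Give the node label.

Farness (sum of distances to all others) for each node — Bob:12, Daria:7, Goran:13, Nadia:12, Ravi:12, Simone:12, Ximena:13, Yusuf:13.
The smallest farness is 7, for Daria, so Daria has the highest closeness.

Daria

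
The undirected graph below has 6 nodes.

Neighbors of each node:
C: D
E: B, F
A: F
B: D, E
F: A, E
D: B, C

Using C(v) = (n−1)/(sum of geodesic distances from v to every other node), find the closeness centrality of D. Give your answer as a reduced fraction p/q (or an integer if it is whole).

5/11

Distances from D: A:4, B:1, C:1, E:2, F:3. Sum = 11.
n = 6, so closeness = 5/11.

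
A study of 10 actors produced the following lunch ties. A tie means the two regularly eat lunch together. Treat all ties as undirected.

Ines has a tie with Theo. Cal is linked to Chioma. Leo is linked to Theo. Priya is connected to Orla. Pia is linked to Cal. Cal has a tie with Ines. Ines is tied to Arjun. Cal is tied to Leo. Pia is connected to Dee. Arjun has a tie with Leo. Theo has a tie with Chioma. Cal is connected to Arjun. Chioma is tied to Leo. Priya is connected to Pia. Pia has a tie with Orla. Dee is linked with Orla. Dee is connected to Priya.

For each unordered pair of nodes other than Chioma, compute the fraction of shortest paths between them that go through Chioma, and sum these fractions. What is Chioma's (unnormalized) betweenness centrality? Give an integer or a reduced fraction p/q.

5/3

Pairs whose geodesics pass through Chioma — Pia–Theo: 1/3; Orla–Theo: 1/3; Dee–Theo: 1/3; Priya–Theo: 1/3; Cal–Theo: 1/3.
All other pairs contribute 0.
Summing the contributions gives betweenness(Chioma) = 5/3.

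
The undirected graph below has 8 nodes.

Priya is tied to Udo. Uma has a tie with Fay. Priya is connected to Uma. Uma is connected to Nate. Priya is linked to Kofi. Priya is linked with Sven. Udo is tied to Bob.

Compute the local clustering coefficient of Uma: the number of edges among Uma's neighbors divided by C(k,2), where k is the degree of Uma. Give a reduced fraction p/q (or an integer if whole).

0

Uma's neighbors: Fay, Nate, and Priya (k = 3).
Possible neighbor pairs: C(3,2) = 3. Edges among them: none → e = 0.
Clustering(Uma) = 0/3 = 0.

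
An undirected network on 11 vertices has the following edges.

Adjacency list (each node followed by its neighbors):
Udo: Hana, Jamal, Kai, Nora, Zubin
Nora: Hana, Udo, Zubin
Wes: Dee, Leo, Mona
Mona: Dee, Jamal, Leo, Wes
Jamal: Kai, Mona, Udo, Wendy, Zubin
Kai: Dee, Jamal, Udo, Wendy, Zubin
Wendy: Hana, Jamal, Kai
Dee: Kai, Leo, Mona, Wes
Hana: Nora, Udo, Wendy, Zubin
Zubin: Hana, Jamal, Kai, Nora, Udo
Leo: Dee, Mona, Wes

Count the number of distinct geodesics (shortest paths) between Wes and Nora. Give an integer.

The shortest distance is 4. The length-4 paths are: Wes–Mona–Jamal–Udo–Nora; Wes–Dee–Kai–Udo–Nora; Wes–Mona–Jamal–Zubin–Nora; Wes–Dee–Kai–Zubin–Nora.
That gives 4 distinct shortest paths.

4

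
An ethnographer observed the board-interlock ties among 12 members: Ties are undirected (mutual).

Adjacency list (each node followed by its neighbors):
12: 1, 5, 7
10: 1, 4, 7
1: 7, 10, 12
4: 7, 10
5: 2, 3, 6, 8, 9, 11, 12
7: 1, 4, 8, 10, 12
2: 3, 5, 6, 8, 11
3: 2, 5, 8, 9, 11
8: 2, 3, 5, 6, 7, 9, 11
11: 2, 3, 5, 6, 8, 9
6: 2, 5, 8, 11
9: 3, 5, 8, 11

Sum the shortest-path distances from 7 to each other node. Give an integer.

17

Distances from 7: 1:1, 2:2, 3:2, 4:1, 5:2, 6:2, 8:1, 9:2, 10:1, 11:2, 12:1.
Sum = 1 + 2 + 2 + 1 + 2 + 2 + 1 + 2 + 1 + 2 + 1 = 17.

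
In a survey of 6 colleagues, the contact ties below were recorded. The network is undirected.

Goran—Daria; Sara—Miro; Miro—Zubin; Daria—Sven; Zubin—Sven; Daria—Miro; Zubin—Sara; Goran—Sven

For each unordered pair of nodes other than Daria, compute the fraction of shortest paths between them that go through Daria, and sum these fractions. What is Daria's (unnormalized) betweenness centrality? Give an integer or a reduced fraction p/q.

2

Pairs whose geodesics pass through Daria — Sara–Goran: 1/2; Miro–Goran: 1; Miro–Sven: 1/2.
All other pairs contribute 0.
Summing the contributions gives betweenness(Daria) = 2.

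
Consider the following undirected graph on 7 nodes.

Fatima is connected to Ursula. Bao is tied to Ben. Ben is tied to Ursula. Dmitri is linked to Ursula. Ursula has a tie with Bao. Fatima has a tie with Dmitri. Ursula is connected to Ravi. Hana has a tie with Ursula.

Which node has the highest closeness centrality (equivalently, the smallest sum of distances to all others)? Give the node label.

Ursula

Farness (sum of distances to all others) for each node — Bao:10, Ben:10, Dmitri:10, Fatima:10, Hana:11, Ravi:11, Ursula:6.
The smallest farness is 6, for Ursula, so Ursula has the highest closeness.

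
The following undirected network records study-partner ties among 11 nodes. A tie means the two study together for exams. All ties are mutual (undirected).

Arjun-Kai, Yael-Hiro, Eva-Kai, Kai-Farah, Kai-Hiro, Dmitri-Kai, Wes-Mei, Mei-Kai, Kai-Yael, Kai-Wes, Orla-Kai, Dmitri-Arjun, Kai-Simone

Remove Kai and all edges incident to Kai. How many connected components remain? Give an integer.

7

Without Kai, the remaining ties split the others into: {Arjun, Dmitri}; {Eva}; {Orla}; {Farah}; {Mei, Wes}; {Simone}; {Hiro, Yael}.
That's 7 separate components.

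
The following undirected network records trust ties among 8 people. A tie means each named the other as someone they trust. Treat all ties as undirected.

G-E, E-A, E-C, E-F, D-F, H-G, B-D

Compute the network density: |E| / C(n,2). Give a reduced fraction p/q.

There are 7 edges and 8 nodes, so the maximum possible is C(8,2) = 28.
Density = 7/28 = 1/4.

1/4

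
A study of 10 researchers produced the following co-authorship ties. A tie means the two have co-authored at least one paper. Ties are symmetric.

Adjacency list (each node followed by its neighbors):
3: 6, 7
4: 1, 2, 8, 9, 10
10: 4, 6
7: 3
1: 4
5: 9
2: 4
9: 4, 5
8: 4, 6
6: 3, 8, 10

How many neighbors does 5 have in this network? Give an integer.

5 is directly tied to 9. That is 1 neighbor, so the degree of 5 is 1.

1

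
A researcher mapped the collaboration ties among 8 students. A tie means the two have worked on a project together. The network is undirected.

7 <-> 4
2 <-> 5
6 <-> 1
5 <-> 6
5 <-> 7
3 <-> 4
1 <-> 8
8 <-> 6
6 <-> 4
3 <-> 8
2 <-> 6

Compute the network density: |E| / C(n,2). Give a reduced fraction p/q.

There are 11 edges and 8 nodes, so the maximum possible is C(8,2) = 28.
Density = 11/28.

11/28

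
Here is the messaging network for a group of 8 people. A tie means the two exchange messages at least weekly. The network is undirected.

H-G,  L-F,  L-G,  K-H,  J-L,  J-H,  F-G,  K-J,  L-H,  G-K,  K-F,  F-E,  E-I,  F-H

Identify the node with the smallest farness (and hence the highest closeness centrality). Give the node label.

Farness (sum of distances to all others) for each node — E:13, F:9, G:11, H:10, I:19, J:14, K:11, L:11.
The smallest farness is 9, for F, so F has the highest closeness.

F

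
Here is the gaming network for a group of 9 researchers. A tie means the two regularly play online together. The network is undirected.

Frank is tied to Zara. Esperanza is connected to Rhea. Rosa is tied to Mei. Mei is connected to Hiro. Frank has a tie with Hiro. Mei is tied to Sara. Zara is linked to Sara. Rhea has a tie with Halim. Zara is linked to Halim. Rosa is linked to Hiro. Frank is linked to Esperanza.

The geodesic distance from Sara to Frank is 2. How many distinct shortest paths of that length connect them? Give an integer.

1

The shortest distance is 2, and the only length-2 path is Sara–Zara–Frank. So there is exactly 1 shortest path.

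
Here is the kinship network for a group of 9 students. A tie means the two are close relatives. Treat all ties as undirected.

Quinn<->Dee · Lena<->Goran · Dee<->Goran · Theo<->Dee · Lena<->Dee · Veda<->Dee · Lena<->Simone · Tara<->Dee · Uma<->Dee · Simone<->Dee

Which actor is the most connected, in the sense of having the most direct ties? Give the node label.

Dee

Degrees — Dee:8, Goran:2, Lena:3, Quinn:1, Simone:2, Tara:1, Theo:1, Uma:1, Veda:1.
The maximum is 8, attained only by Dee.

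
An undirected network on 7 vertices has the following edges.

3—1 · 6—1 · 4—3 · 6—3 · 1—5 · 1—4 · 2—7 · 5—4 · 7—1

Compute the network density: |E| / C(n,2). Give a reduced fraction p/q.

3/7

There are 9 edges and 7 nodes, so the maximum possible is C(7,2) = 21.
Density = 9/21 = 3/7.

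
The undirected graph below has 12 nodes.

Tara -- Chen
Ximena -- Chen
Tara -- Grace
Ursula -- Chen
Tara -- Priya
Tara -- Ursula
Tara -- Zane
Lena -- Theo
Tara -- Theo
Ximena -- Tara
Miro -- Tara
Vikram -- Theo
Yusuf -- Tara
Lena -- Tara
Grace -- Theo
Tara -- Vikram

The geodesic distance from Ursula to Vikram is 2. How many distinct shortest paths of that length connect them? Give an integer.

The shortest distance is 2, and the only length-2 path is Ursula–Tara–Vikram. So there is exactly 1 shortest path.

1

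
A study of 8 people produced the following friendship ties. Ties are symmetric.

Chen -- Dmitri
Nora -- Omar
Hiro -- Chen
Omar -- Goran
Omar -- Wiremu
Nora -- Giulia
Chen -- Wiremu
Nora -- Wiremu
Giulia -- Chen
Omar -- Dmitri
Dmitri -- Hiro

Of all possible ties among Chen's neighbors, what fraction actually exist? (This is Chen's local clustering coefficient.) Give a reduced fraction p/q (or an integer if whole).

Chen's neighbors: Dmitri, Giulia, Hiro, and Wiremu (k = 4).
Possible neighbor pairs: C(4,2) = 6. Edges among them: Dmitri–Hiro → e = 1.
Clustering(Chen) = 1/6.

1/6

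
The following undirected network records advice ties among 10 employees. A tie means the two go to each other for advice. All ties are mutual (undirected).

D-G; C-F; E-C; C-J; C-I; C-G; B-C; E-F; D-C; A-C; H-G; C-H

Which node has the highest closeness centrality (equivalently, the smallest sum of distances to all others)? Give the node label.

Farness (sum of distances to all others) for each node — A:17, B:17, C:9, D:16, E:16, F:16, G:15, H:16, I:17, J:17.
The smallest farness is 9, for C, so C has the highest closeness.

C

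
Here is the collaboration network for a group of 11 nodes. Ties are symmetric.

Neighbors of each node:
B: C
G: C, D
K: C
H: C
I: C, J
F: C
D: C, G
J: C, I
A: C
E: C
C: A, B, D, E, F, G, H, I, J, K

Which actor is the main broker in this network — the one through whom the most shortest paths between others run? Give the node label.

Unnormalized betweenness of each node: A:0, B:0, C:43, D:0, E:0, F:0, G:0, H:0, I:0, J:0, K:0.
C has the largest value, 43, making it the main broker — the node through which the most shortest paths run.

C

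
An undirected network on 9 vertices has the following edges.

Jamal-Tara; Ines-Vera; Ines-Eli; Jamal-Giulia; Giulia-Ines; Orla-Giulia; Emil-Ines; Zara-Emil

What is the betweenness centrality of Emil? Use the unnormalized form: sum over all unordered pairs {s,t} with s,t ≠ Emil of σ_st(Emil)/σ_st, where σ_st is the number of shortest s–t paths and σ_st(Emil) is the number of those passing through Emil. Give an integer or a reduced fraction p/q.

7

Pairs whose geodesics pass through Emil — Ines–Zara: 1; Giulia–Zara: 1; Jamal–Zara: 1; Vera–Zara: 1; Zara–Tara: 1; Zara–Orla: 1; Zara–Eli: 1.
All other pairs contribute 0.
Summing the contributions gives betweenness(Emil) = 7.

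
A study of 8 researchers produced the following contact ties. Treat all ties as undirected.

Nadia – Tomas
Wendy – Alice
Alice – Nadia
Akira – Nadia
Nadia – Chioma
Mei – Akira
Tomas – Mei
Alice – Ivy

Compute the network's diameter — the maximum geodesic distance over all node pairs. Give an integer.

Eccentricity of each node (its greatest distance to any other): Akira:3, Alice:3, Chioma:3, Ivy:4, Mei:4, Nadia:2, Tomas:3, Wendy:4.
The maximum eccentricity is 4, realized for instance by the pair Mei–Wendy via Mei – Akira – Nadia – Alice – Wendy. So the diameter is 4.

4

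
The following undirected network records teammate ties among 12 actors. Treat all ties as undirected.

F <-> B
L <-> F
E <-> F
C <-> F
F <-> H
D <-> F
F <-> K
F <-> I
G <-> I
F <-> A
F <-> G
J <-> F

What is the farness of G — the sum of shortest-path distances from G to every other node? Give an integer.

20

Distances from G: A:2, B:2, C:2, D:2, E:2, F:1, H:2, I:1, J:2, K:2, L:2.
Sum = 2 + 2 + 2 + 2 + 2 + 1 + 2 + 1 + 2 + 2 + 2 = 20.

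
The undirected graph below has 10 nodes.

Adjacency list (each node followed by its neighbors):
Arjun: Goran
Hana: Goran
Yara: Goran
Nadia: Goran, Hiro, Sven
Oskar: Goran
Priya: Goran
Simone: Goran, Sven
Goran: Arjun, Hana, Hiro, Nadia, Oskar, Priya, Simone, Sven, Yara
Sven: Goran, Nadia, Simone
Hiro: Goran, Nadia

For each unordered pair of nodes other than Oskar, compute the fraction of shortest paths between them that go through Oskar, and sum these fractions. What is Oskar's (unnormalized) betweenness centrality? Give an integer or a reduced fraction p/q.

0

No shortest path between any pair of other nodes passes through Oskar.
Summing the contributions gives betweenness(Oskar) = 0.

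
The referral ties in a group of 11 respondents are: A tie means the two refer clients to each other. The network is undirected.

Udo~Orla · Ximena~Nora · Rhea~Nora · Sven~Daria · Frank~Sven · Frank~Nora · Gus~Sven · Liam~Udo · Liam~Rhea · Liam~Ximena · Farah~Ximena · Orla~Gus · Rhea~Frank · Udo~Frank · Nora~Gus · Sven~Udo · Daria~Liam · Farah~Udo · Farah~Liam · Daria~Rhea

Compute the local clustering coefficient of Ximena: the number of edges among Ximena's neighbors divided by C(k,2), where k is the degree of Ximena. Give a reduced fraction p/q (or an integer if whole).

1/3

Ximena's neighbors: Farah, Liam, and Nora (k = 3).
Possible neighbor pairs: C(3,2) = 3. Edges among them: Farah–Liam → e = 1.
Clustering(Ximena) = 1/3.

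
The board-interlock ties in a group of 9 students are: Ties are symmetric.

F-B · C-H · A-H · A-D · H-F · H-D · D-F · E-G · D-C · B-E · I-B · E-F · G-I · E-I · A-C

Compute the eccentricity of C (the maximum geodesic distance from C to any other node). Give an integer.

Distances from C: A:1, B:3, D:1, E:3, F:2, G:4, H:1, I:4.
The largest is 4 (to I and G), so the eccentricity of C is 4.

4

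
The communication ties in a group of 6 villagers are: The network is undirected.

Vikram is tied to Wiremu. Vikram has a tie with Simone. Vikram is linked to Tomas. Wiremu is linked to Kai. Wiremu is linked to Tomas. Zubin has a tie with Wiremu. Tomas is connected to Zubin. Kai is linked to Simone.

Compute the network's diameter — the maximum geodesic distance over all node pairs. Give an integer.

3

Eccentricity of each node (its greatest distance to any other): Kai:2, Simone:3, Tomas:2, Vikram:2, Wiremu:2, Zubin:3.
The maximum eccentricity is 3, realized for instance by the pair Zubin–Simone via Zubin – Tomas – Vikram – Simone. So the diameter is 3.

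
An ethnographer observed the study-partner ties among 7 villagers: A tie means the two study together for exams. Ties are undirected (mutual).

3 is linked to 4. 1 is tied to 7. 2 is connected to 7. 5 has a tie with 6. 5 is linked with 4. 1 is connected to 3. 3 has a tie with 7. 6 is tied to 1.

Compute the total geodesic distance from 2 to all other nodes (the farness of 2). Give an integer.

Distances from 2: 1:2, 3:2, 4:3, 5:4, 6:3, 7:1.
Sum = 2 + 2 + 3 + 4 + 3 + 1 = 15.

15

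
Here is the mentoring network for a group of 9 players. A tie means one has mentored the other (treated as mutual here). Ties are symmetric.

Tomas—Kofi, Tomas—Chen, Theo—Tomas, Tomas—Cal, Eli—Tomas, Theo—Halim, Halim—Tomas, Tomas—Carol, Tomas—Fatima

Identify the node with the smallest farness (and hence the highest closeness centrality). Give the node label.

Tomas

Farness (sum of distances to all others) for each node — Cal:15, Carol:15, Chen:15, Eli:15, Fatima:15, Halim:14, Kofi:15, Theo:14, Tomas:8.
The smallest farness is 8, for Tomas, so Tomas has the highest closeness.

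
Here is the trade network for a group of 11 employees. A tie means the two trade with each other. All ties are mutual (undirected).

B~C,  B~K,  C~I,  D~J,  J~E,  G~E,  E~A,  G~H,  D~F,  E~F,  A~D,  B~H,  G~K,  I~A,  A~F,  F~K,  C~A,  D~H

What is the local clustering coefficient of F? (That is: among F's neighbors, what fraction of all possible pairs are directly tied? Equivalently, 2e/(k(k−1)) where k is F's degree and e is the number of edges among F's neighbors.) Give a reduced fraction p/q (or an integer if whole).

F's neighbors: A, D, E, and K (k = 4).
Possible neighbor pairs: C(4,2) = 6. Edges among them: A–D, A–E → e = 2.
Clustering(F) = 2/6 = 1/3.

1/3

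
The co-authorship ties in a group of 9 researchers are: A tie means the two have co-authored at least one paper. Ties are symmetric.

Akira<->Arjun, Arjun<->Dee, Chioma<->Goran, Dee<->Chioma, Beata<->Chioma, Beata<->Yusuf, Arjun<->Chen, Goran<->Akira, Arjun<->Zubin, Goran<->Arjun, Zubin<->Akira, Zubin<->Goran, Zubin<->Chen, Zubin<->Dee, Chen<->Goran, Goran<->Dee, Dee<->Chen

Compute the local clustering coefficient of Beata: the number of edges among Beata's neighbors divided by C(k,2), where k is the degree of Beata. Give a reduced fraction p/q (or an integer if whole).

0

Beata's neighbors: Chioma and Yusuf (k = 2).
Possible neighbor pairs: C(2,2) = 1. Edges among them: none → e = 0.
Clustering(Beata) = 0/1.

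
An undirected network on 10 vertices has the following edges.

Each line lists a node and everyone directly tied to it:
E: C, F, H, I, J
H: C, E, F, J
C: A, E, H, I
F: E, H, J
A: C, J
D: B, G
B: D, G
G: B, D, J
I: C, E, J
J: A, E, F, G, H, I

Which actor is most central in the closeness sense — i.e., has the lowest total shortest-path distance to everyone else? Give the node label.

J

Farness (sum of distances to all others) for each node — A:18, B:23, C:19, D:23, E:15, F:17, G:16, H:16, I:17, J:12.
The smallest farness is 12, for J, so J has the highest closeness.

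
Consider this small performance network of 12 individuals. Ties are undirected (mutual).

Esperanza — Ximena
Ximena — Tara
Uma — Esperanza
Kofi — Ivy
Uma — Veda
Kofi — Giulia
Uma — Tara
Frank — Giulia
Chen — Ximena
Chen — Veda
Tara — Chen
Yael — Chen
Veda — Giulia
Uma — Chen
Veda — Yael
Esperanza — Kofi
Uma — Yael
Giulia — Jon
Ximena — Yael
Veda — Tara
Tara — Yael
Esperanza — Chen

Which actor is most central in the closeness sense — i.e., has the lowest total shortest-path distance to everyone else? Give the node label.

Farness (sum of distances to all others) for each node — Chen:19, Esperanza:20, Frank:29, Giulia:19, Ivy:31, Jon:29, Kofi:21, Tara:22, Uma:20, Veda:18, Ximena:24, Yael:22.
The smallest farness is 18, for Veda, so Veda has the highest closeness.

Veda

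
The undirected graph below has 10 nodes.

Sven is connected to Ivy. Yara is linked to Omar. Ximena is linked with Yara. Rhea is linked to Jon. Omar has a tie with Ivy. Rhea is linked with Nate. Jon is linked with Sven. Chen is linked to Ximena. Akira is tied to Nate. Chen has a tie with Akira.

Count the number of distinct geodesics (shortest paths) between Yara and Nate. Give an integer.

The shortest distance is 4, and the only length-4 path is Yara–Ximena–Chen–Akira–Nate. So there is exactly 1 shortest path.

1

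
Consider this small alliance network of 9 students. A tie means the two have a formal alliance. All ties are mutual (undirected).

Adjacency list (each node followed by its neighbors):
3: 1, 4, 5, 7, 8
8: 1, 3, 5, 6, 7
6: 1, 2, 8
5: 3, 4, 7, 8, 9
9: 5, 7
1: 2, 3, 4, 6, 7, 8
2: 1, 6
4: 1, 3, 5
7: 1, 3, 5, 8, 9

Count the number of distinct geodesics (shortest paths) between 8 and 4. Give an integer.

The shortest distance is 2. The length-2 paths are: 8–3–4; 8–5–4; 8–1–4.
That gives 3 distinct shortest paths.

3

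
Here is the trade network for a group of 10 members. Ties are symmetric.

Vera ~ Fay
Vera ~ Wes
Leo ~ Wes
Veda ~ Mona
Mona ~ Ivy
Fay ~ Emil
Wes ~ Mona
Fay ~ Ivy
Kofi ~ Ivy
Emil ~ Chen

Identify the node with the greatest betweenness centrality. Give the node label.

Fay

Unnormalized betweenness of each node: Chen:0, Emil:8, Fay:16, Ivy:14, Kofi:0, Leo:0, Mona:12, Veda:0, Vera:6, Wes:10.
Fay has the largest value, 16, making it the main broker — the node through which the most shortest paths run.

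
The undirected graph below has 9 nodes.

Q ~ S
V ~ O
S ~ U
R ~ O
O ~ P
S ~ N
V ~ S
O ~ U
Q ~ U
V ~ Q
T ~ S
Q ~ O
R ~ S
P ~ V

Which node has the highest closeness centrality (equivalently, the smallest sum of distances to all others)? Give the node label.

S

Farness (sum of distances to all others) for each node — N:17, O:13, P:16, Q:12, R:14, S:10, T:17, U:13, V:12.
The smallest farness is 10, for S, so S has the highest closeness.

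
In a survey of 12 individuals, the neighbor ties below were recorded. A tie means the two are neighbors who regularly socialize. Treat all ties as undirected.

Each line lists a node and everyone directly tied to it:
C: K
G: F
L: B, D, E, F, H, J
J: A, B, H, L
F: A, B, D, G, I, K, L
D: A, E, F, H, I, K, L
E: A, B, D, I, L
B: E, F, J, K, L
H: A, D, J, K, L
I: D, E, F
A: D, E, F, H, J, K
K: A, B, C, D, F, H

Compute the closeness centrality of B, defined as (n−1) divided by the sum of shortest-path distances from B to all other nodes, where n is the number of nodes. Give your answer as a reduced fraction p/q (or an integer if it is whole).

Distances from B: A:2, C:2, D:2, E:1, F:1, G:2, H:2, I:2, J:1, K:1, L:1. Sum = 17.
n = 12, so closeness = 11/17.

11/17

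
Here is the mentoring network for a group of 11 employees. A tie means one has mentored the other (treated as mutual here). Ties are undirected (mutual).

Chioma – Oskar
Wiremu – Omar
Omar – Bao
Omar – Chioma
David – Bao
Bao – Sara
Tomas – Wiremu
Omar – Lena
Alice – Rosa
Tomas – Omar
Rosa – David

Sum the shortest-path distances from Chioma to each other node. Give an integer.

Distances from Chioma: Alice:5, Bao:2, David:3, Lena:2, Omar:1, Oskar:1, Rosa:4, Sara:3, Tomas:2, Wiremu:2.
Sum = 5 + 2 + 3 + 2 + 1 + 1 + 4 + 3 + 2 + 2 = 25.

25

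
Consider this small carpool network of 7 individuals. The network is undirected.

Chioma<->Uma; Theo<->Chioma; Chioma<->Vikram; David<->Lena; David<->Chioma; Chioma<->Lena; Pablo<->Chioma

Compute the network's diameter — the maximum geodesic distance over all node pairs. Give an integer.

Eccentricity of each node (its greatest distance to any other): Chioma:1, David:2, Lena:2, Pablo:2, Theo:2, Uma:2, Vikram:2.
The maximum eccentricity is 2, realized for instance by the pair David–Theo via David – Chioma – Theo. So the diameter is 2.

2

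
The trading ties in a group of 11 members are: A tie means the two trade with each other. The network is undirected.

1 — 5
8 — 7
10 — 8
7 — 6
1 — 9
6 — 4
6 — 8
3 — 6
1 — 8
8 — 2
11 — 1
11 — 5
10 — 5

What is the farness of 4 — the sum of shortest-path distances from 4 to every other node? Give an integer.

28

Distances from 4: 1:3, 2:3, 3:2, 5:4, 6:1, 7:2, 8:2, 9:4, 10:3, 11:4.
Sum = 3 + 3 + 2 + 4 + 1 + 2 + 2 + 4 + 3 + 4 = 28.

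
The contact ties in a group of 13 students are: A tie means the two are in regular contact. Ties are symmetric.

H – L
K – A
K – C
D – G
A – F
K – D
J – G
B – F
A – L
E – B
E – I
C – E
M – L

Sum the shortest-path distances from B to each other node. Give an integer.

37

Distances from B: A:2, C:2, D:4, E:1, F:1, G:5, H:4, I:2, J:6, K:3, L:3, M:4.
Sum = 2 + 2 + 4 + 1 + 1 + 5 + 4 + 2 + 6 + 3 + 3 + 4 = 37.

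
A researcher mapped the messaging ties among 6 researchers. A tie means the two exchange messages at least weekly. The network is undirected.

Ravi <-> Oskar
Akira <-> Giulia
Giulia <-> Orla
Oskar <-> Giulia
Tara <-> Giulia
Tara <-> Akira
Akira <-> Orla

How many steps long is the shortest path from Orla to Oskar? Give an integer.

One shortest route is Orla – Giulia – Oskar, which uses 2 edges, and Orla and Oskar are not directly tied, so nothing shorter exists. So d(Orla,Oskar) = 2.

2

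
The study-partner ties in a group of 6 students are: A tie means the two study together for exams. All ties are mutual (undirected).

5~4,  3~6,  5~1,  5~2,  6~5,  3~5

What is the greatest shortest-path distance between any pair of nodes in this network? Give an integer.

2

Eccentricity of each node (its greatest distance to any other): 1:2, 2:2, 3:2, 4:2, 5:1, 6:2.
The maximum eccentricity is 2, realized for instance by the pair 2–6 via 2 – 5 – 6. So the diameter is 2.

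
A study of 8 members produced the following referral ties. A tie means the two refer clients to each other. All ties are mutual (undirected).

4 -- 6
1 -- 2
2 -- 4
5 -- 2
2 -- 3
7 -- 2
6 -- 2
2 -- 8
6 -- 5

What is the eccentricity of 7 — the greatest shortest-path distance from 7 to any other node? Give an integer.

Distances from 7: 1:2, 2:1, 3:2, 4:2, 5:2, 6:2, 8:2.
The largest is 2 (to 6, 5, 3, 4, 8, and 1), so the eccentricity of 7 is 2.

2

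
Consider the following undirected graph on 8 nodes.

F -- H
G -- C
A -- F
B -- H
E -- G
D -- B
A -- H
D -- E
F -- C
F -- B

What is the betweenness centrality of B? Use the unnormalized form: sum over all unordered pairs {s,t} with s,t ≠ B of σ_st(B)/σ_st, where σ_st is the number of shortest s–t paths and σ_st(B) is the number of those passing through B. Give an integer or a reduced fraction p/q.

17/3

Pairs whose geodesics pass through B — A–E: 2/3; A–D: 2/2; F–E: 1/2; F–D: 1; C–D: 1/2; E–H: 1; D–H: 1.
All other pairs contribute 0.
Summing the contributions gives betweenness(B) = 17/3.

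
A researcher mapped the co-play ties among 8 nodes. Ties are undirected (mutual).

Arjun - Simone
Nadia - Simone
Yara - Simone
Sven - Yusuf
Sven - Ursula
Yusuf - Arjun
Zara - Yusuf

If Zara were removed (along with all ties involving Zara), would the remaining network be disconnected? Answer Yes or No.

No

Even without Zara, every remaining node can still reach every other (the residual graph is connected), so Zara is not a cut vertex.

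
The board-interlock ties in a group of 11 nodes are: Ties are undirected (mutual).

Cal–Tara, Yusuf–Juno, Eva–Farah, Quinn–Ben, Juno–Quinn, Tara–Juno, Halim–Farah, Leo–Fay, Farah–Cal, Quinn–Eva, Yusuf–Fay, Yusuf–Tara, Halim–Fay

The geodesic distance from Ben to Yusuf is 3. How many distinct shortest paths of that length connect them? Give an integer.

The shortest distance is 3, and the only length-3 path is Ben–Quinn–Juno–Yusuf. So there is exactly 1 shortest path.

1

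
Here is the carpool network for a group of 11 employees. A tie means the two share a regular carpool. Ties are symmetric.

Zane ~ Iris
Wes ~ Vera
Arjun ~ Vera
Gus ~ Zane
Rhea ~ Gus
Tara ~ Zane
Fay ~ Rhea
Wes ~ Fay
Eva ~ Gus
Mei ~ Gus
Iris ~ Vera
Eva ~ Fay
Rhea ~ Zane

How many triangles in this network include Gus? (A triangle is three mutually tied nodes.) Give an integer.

1

Gus's neighbors: Eva, Mei, Rhea, and Zane.
Neighbor pairs that are themselves tied: Gus–Rhea–Zane. Each forms one triangle with Gus, for 1 in total.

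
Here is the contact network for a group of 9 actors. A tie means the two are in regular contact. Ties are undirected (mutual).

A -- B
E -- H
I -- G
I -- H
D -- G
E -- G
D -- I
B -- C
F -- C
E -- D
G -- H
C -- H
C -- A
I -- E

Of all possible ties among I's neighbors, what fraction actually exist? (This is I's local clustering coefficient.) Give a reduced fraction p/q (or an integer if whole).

5/6

I's neighbors: D, E, G, and H (k = 4).
Possible neighbor pairs: C(4,2) = 6. Edges among them: D–E, D–G, E–G, E–H, G–H → e = 5.
Clustering(I) = 5/6.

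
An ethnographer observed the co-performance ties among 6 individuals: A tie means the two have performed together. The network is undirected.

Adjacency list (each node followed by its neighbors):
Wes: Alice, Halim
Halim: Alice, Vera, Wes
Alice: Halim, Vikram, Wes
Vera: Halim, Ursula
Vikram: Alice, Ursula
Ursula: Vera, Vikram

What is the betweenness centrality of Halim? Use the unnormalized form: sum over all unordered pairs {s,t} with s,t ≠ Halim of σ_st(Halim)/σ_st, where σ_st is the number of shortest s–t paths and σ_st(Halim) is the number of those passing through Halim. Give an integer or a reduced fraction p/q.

5/2

Pairs whose geodesics pass through Halim — Wes–Vera: 1; Wes–Ursula: 1/2; Vera–Alice: 1.
All other pairs contribute 0.
Summing the contributions gives betweenness(Halim) = 5/2.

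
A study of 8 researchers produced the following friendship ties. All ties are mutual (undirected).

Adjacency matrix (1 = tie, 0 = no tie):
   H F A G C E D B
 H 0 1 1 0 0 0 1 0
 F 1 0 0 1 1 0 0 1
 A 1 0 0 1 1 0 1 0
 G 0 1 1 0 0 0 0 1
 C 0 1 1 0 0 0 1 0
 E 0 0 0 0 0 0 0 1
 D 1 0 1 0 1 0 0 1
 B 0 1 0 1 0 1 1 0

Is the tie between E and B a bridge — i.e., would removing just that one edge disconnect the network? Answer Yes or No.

Without the E–B edge there is no alternate route between E and B, so the network disconnects. It is a bridge.

Yes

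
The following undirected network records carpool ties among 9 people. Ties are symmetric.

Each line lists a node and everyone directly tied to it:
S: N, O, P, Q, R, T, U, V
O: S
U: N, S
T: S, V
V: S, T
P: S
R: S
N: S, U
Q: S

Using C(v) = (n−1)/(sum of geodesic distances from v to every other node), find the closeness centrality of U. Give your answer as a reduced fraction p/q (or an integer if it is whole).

4/7

Distances from U: N:1, O:2, P:2, Q:2, R:2, S:1, T:2, V:2. Sum = 14.
n = 9, so closeness = 8/14 = 4/7.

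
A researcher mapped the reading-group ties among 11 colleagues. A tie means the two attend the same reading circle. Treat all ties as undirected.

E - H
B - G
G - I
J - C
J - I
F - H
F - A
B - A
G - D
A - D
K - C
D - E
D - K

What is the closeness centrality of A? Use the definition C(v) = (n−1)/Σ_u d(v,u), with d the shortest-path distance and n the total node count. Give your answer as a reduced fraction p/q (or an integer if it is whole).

10/21

Distances from A: B:1, C:3, D:1, E:2, F:1, G:2, H:2, I:3, J:4, K:2. Sum = 21.
n = 11, so closeness = 10/21.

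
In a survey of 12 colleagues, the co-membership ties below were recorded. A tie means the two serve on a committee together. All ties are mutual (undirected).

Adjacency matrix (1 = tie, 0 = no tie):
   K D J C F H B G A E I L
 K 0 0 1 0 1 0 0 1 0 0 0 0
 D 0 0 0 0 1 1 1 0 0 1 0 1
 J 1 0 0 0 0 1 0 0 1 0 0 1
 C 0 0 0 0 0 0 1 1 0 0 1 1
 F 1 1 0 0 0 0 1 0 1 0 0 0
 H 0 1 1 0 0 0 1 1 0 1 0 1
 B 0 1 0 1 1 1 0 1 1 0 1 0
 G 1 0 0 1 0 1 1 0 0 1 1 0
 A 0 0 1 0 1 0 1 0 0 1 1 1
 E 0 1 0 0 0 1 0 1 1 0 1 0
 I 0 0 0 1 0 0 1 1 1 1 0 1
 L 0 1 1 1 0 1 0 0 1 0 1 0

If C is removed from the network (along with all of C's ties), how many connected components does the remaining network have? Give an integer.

1

C's neighbors (B, G, I, and L) remain reachable from one another through other ties, so the rest of the network stays in one piece.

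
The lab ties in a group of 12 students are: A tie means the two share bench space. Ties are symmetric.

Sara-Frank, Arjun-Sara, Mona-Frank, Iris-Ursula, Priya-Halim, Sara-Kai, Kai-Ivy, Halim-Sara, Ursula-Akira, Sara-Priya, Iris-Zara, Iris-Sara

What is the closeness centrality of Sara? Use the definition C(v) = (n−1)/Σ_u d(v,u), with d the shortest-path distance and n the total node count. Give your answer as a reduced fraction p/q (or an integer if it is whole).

Distances from Sara: Akira:3, Arjun:1, Frank:1, Halim:1, Iris:1, Ivy:2, Kai:1, Mona:2, Priya:1, Ursula:2, Zara:2. Sum = 17.
n = 12, so closeness = 11/17.

11/17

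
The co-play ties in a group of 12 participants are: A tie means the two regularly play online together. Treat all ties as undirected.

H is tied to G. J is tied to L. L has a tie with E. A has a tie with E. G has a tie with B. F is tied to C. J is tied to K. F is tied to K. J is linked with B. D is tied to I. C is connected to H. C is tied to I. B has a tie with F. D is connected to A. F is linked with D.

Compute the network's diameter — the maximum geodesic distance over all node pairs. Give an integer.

Eccentricity of each node (its greatest distance to any other): A:4, B:3, C:4, D:3, E:5, F:3, G:4, H:5, I:4, J:4, K:3, L:4.
The maximum eccentricity is 5, realized for instance by the pair H–E via H – C – I – D – A – E. So the diameter is 5.

5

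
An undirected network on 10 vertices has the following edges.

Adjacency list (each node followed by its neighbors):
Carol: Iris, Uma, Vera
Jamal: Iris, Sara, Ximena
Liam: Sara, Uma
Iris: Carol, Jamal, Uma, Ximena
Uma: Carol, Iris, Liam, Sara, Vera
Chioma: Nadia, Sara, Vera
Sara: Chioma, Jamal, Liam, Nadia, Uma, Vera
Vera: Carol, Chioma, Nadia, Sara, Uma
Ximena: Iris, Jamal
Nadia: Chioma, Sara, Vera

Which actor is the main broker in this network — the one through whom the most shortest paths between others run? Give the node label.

Unnormalized betweenness of each node: Carol:4/3, Chioma:0, Iris:14/3, Jamal:29/6, Liam:0, Nadia:0, Sara:71/6, Uma:35/6, Vera:9/2, Ximena:0.
Sara has the largest value, 71/6, making it the main broker — the node through which the most shortest paths run.

Sara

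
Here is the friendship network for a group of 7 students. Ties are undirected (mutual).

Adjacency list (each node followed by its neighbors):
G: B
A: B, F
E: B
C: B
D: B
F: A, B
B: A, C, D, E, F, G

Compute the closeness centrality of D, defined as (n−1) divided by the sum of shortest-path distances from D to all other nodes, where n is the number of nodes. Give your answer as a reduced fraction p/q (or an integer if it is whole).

6/11

Distances from D: A:2, B:1, C:2, E:2, F:2, G:2. Sum = 11.
n = 7, so closeness = 6/11.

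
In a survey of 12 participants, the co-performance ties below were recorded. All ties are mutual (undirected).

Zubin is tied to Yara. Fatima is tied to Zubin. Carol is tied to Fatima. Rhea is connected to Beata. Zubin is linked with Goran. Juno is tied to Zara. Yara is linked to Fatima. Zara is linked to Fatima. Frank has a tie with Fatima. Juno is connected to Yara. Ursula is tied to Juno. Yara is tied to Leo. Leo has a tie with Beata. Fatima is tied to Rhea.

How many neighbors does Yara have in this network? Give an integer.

Yara is directly tied to Fatima, Juno, Leo, and Zubin. That is 4 neighbors, so the degree of Yara is 4.

4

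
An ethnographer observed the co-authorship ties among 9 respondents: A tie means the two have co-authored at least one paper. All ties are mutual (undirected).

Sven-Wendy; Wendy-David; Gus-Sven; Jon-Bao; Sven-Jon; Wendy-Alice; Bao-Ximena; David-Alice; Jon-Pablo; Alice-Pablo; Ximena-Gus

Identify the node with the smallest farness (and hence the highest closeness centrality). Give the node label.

Farness (sum of distances to all others) for each node — Alice:17, Bao:18, David:20, Gus:17, Jon:14, Pablo:16, Sven:13, Wendy:15, Ximena:20.
The smallest farness is 13, for Sven, so Sven has the highest closeness.

Sven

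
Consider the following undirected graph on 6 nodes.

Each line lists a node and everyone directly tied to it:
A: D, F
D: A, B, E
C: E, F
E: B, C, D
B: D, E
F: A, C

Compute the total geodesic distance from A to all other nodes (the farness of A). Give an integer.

Distances from A: B:2, C:2, D:1, E:2, F:1.
Sum = 2 + 2 + 1 + 2 + 1 = 8.

8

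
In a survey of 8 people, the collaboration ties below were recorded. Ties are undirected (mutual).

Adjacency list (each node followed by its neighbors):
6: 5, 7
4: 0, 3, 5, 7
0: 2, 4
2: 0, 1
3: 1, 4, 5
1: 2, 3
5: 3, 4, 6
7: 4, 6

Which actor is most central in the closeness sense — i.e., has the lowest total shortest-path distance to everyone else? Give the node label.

Farness (sum of distances to all others) for each node — 0:13, 1:14, 2:16, 3:11, 4:10, 5:12, 6:16, 7:14.
The smallest farness is 10, for 4, so 4 has the highest closeness.

4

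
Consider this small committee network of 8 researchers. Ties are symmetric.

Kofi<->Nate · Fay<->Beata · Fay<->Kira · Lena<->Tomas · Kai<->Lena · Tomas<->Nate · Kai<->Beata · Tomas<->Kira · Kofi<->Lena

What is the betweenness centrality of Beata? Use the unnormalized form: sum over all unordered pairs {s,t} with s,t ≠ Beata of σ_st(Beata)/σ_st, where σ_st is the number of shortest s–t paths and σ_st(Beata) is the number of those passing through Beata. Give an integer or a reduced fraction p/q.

Pairs whose geodesics pass through Beata — Kira–Kai: 1/2; Kofi–Fay: 1/3; Lena–Fay: 1/2; Kai–Fay: 1.
All other pairs contribute 0.
Summing the contributions gives betweenness(Beata) = 7/3.

7/3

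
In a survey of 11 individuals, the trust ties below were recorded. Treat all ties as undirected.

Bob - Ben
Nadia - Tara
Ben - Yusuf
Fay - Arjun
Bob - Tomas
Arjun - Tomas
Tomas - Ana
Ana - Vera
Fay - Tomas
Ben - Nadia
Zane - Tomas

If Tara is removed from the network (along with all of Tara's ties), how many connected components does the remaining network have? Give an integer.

Tara's neighbors (Nadia) remain reachable from one another through other ties, so the rest of the network stays in one piece.

1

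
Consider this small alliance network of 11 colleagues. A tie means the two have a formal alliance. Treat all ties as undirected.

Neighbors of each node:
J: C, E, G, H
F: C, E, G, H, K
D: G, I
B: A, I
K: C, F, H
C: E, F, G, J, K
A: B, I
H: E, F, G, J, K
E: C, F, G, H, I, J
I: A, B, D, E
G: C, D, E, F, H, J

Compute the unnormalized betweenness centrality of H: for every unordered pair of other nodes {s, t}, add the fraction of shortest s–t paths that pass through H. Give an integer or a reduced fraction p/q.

Pairs whose geodesics pass through H — J–F: 1/4; J–K: 1/2; G–K: 1/3; E–K: 1/3; K–A: 1/3; K–B: 1/3; K–D: 1/3; K–I: 1/3.
All other pairs contribute 0.
Summing the contributions gives betweenness(H) = 11/4.

11/4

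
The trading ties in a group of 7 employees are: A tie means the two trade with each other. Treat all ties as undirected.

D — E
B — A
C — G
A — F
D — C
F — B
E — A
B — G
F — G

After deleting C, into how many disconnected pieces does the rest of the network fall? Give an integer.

C's neighbors (D and G) remain reachable from one another through other ties, so the rest of the network stays in one piece.

1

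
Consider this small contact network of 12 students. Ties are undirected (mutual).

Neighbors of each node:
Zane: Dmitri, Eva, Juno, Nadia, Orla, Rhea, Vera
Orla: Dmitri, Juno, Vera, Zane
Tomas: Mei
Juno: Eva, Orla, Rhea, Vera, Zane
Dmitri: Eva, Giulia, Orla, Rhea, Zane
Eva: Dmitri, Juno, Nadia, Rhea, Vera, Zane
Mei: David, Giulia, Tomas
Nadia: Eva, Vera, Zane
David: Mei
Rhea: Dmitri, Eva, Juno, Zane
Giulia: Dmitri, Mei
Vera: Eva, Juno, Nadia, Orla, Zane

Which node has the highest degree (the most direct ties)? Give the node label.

Zane

Degrees — David:1, Dmitri:5, Eva:6, Giulia:2, Juno:5, Mei:3, Nadia:3, Orla:4, Rhea:4, Tomas:1, Vera:5, Zane:7.
The maximum is 7, attained only by Zane.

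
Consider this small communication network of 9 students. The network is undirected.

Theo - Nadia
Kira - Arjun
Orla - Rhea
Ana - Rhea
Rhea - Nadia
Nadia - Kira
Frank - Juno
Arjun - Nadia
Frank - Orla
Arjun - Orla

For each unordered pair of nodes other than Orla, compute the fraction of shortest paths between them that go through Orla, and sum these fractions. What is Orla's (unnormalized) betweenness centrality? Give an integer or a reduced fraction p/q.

Pairs whose geodesics pass through Orla — Ana–Arjun: 1/2; Ana–Frank: 1; Ana–Juno: 1; Theo–Frank: 2/2; Theo–Juno: 2/2; Arjun–Frank: 1; Arjun–Juno: 1; Arjun–Rhea: 1/2; Frank–Kira: 1; Frank–Rhea: 1; Frank–Nadia: 2/2; Juno–Kira: 1; Juno–Rhea: 1; Juno–Nadia: 2/2.
All other pairs contribute 0.
Summing the contributions gives betweenness(Orla) = 13.

13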